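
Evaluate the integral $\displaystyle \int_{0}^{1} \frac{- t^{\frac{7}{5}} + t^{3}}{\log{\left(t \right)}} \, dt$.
$\log{\left(\frac{5}{3} \right)}$

Introduce a parameter $a$ in the exponent: let $I(a) = \int_{0}^{1} \frac{- t^{\frac{7}{5}} + t^{a}}{\log{\left(t \right)}} \, dt$.

Since $\dfrac{\partial}{\partial a}\,t^{a} = t^{a} \ln t$, the $\ln t$ in the denominator cancels and
$$\frac{dI}{da} = \int_{0}^{1} t^{a} \, dt = \left[\frac{t^{a+1}}{a+1}\right]_0^1 = \frac{1}{a + 1}.$$

Integrating with respect to $a$ gives $I(a) = \log{\left(\frac{5 a}{12} + \frac{5}{12} \right)} + C$.

At $a = \frac{7}{5}$ the integrand is identically $0$, so $I(\frac{7}{5}) = 0$. The closed form gives $0$, hence $C = 0$.

Setting $a = 3$:
$$I = \log{\left(\frac{5}{3} \right)}.$$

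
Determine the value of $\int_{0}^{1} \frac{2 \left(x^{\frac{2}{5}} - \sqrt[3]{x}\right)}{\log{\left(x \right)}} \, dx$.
$- \log{\left(\frac{400}{441} \right)}$

Introduce a parameter $a$ in the exponent: let $I(a) = \int_{0}^{1} \frac{2 \left(x^{\frac{2}{5}} - x^{a}\right)}{\log{\left(x \right)}} \, dx$.

Since $\dfrac{\partial}{\partial a}\,x^{a} = x^{a} \ln x$, the $\ln x$ in the denominator cancels and
$$\frac{dI}{da} = \int_{0}^{1} -2 x^{a} \, dx = -2 \left[\frac{x^{a+1}}{a+1}\right]_0^1 = - \frac{2}{a + 1}.$$

Integrating with respect to $a$ gives $I(a) = - \log{\left(\frac{25 \left(a + 1\right)^{2}}{49} \right)} + C$.

At $a = \frac{2}{5}$ the integrand is identically $0$, so $I(\frac{2}{5}) = 0$. The closed form gives $0$, hence $C = 0$.

Setting $a = \frac{1}{3}$:
$$I = - \log{\left(\frac{400}{441} \right)}.$$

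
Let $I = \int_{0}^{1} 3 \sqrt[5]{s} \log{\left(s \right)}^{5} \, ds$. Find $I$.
$- \frac{78125}{648}$

Consider the simpler parametrised integral
$$J(a) = \int_{0}^{1} 3 s^{a} \, ds = \frac{3}{a + 1}.$$

Differentiating under the integral sign brings down a factor of $\ln s$:
$$\frac{dJ}{da} = \int_{0}^{1} 3 s^{a} \log{\left(s \right)} \, ds = - \frac{3}{\left(a + 1\right)^{2}}.$$

Repeating $5$ times in total — each differentiation brings down another $\ln s$ — gives
$$\frac{d^{5}J}{da^{5}} = \int_{0}^{1} 3 s^{a} \log{\left(s \right)}^{5} \, ds = - \frac{360}{\left(a + 1\right)^{6}},$$
and the integrand here is exactly the target integrand, so $I = - \frac{360}{\left(a + 1\right)^{6}}$.

Setting $a = \frac{1}{5}$:
$$I = - \frac{78125}{648}.$$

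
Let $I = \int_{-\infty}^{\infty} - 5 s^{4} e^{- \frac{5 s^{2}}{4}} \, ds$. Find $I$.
$- \frac{24 \sqrt{5} \sqrt{\pi}}{25}$

Start from the elementary integral
$$J(a) = \int_{-\infty}^{\infty} - 5 e^{- a s^{2}} \, ds = - \frac{5 \sqrt{\pi}}{\sqrt{a}}.$$

Differentiating under the integral sign brings down a factor of $(-s^2)$:
$$\frac{dJ}{da} = \int_{-\infty}^{\infty} 5 s^{2} e^{- a s^{2}} \, ds = \frac{5 \sqrt{\pi}}{2 a^{\frac{3}{2}}}.$$

Repeating twice in total — each differentiation brings down another $(-s^2)$ — gives
$$\frac{d^{2}J}{da^{2}} = \int_{-\infty}^{\infty} - 5 s^{4} e^{- a s^{2}} \, ds = - \frac{15 \sqrt{\pi}}{4 a^{\frac{5}{2}}},$$
and the integrand here is exactly the target integrand, so $I = - \frac{15 \sqrt{\pi}}{4 a^{\frac{5}{2}}}$.

Setting $a = \frac{5}{4}$:
$$I = - \frac{24 \sqrt{5} \sqrt{\pi}}{25}.$$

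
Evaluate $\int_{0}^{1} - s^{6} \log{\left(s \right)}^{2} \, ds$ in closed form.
$- \frac{2}{343}$

Start from the elementary integral
$$J(a) = \int_{0}^{1} - s^{a} \, ds = - \frac{1}{a + 1}.$$

Differentiating under the integral sign brings down a factor of $\ln s$:
$$\frac{dJ}{da} = \int_{0}^{1} - s^{a} \log{\left(s \right)} \, ds = \frac{1}{\left(a + 1\right)^{2}}.$$

Repeating twice in total — each differentiation brings down another $\ln s$ — gives
$$\frac{d^{2}J}{da^{2}} = \int_{0}^{1} - s^{a} \log{\left(s \right)}^{2} \, ds = - \frac{2}{\left(a + 1\right)^{3}},$$
and the integrand here is exactly the target integrand, so $I = - \frac{2}{\left(a + 1\right)^{3}}$.

Setting $a = 6$:
$$I = - \frac{2}{343}.$$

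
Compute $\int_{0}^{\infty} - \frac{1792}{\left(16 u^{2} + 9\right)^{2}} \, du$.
$- \frac{112 \pi}{27}$

Recall the elementary integral
$$J(a) = \int_{0}^{\infty} - \frac{7}{a^{2} + u^{2}} \, du = - \frac{7 \pi}{2 a}.$$

Differentiating under the integral sign with respect to $a$,
$$\frac{dJ}{da} = \int_{0}^{\infty} \frac{14 a}{\left(a^{2} + u^{2}\right)^{2}} \, du = \frac{7 \pi}{2 a^{2}},$$
so $\int_{0}^{\infty} - \frac{7}{\left(a^{2} + u^{2}\right)^{2}} \, du = - \frac{7 \pi}{4 a^{3}}$.

Setting $a = \frac{3}{4}$:
$$I = - \frac{112 \pi}{27}.$$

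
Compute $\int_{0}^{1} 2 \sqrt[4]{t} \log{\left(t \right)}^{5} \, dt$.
$- \frac{196608}{3125}$

Begin with the known integral
$$J(a) = \int_{0}^{1} 2 t^{a} \, dt = \frac{2}{a + 1}.$$

Differentiating under the integral sign brings down a factor of $\ln t$:
$$\frac{dJ}{da} = \int_{0}^{1} 2 t^{a} \log{\left(t \right)} \, dt = - \frac{2}{\left(a + 1\right)^{2}}.$$

Repeating $5$ times in total — each differentiation brings down another $\ln t$ — gives
$$\frac{d^{5}J}{da^{5}} = \int_{0}^{1} 2 t^{a} \log{\left(t \right)}^{5} \, dt = - \frac{240}{\left(a + 1\right)^{6}},$$
and the integrand here is exactly the target integrand, so $I = - \frac{240}{\left(a + 1\right)^{6}}$.

Setting $a = \frac{1}{4}$:
$$I = - \frac{196608}{3125}.$$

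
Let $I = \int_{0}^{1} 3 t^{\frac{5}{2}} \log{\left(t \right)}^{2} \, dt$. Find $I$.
$\frac{48}{343}$

Start from the elementary integral
$$J(a) = \int_{0}^{1} 3 t^{a} \, dt = \frac{3}{a + 1}.$$

Differentiating under the integral sign brings down a factor of $\ln t$:
$$\frac{dJ}{da} = \int_{0}^{1} 3 t^{a} \log{\left(t \right)} \, dt = - \frac{3}{\left(a + 1\right)^{2}}.$$

Repeating twice in total — each differentiation brings down another $\ln t$ — gives
$$\frac{d^{2}J}{da^{2}} = \int_{0}^{1} 3 t^{a} \log{\left(t \right)}^{2} \, dt = \frac{6}{\left(a + 1\right)^{3}},$$
and the integrand here is exactly the target integrand, so $I = \frac{6}{\left(a + 1\right)^{3}}$.

Setting $a = \frac{5}{2}$:
$$I = \frac{48}{343}.$$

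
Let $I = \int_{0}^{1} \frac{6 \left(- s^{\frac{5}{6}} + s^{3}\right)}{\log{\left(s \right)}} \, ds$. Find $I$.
$\log{\left(\frac{191102976}{1771561} \right)}$

Introduce a parameter $a$ in the exponent: let $I(a) = \int_{0}^{1} \frac{6 \left(- s^{\frac{5}{6}} + s^{a}\right)}{\log{\left(s \right)}} \, ds$.

Since $\dfrac{\partial}{\partial a}\,s^{a} = s^{a} \ln s$, the $\ln s$ in the denominator cancels and
$$\frac{dI}{da} = \int_{0}^{1} 6 s^{a} \, ds = 6 \left[\frac{s^{a+1}}{a+1}\right]_0^1 = \frac{6}{a + 1}.$$

Integrating with respect to $a$ gives $I(a) = \log{\left(\frac{46656 \left(a + 1\right)^{6}}{1771561} \right)} + C$.

At $a = \frac{5}{6}$ the integrand is identically $0$, so $I(\frac{5}{6}) = 0$. The closed form gives $0$, hence $C = 0$.

Setting $a = 3$:
$$I = \log{\left(\frac{191102976}{1771561} \right)}.$$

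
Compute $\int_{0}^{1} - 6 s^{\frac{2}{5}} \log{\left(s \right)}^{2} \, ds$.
$- \frac{1500}{343}$

Consider the simpler parametrised integral
$$J(a) = \int_{0}^{1} - 6 s^{a} \, ds = - \frac{6}{a + 1}.$$

Differentiating under the integral sign brings down a factor of $\ln s$:
$$\frac{dJ}{da} = \int_{0}^{1} - 6 s^{a} \log{\left(s \right)} \, ds = \frac{6}{\left(a + 1\right)^{2}}.$$

Repeating twice in total — each differentiation brings down another $\ln s$ — gives
$$\frac{d^{2}J}{da^{2}} = \int_{0}^{1} - 6 s^{a} \log{\left(s \right)}^{2} \, ds = - \frac{12}{\left(a + 1\right)^{3}},$$
and the integrand here is exactly the target integrand, so $I = - \frac{12}{\left(a + 1\right)^{3}}$.

Setting $a = \frac{2}{5}$:
$$I = - \frac{1500}{343}.$$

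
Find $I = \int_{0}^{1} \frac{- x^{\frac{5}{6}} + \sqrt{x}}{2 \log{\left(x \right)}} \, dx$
$- \frac{\log{\left(11 \right)}}{2} + \log{\left(3 \right)}$

Introduce a parameter $a$ in the exponent: let $I(a) = \int_{0}^{1} \frac{\sqrt{x} - x^{a}}{2 \log{\left(x \right)}} \, dx$.

Since $\dfrac{\partial}{\partial a}\,x^{a} = x^{a} \ln x$, the $\ln x$ in the denominator cancels and
$$\frac{dI}{da} = \int_{0}^{1} - \frac{1}{2} x^{a} \, dx = - \frac{1}{2} \left[\frac{x^{a+1}}{a+1}\right]_0^1 = - \frac{1}{2 a + 2}.$$

Integrating with respect to $a$ gives $I(a) = - \frac{\log{\left(a + 1 \right)}}{2} - \frac{\log{\left(2 \right)}}{2} + \frac{\log{\left(3 \right)}}{2} + C$.

At $a = \frac{1}{2}$ the integrand is identically $0$, so $I(\frac{1}{2}) = 0$. The closed form gives $0$, hence $C = 0$.

Setting $a = \frac{5}{6}$:
$$I = - \frac{\log{\left(11 \right)}}{2} + \log{\left(3 \right)}.$$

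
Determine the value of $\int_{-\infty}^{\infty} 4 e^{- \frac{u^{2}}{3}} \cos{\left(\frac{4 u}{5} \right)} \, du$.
$\frac{4 \sqrt{3} \sqrt{\pi}}{e^{\frac{12}{25}}}$

Treat the cosine frequency as a parameter and define $I(b) = \int_{-\infty}^{\infty} 4 e^{- \frac{u^{2}}{3}} \cos{\left(b u \right)} \, du$.

Differentiating under the integral sign,
$$I'(b) = \int_{-\infty}^{\infty} - 4 u e^{- \frac{u^{2}}{3}} \sin{\left(b u \right)} \, du.$$

Integrate $\int_{-\infty}^{\infty} u \sin(b u)\, e^{- \frac{u^{2}}{3}}\, du$ by parts with $w = \sin(b u)$ and $dv = u\, e^{- \frac{u^{2}}{3}}\, du$, giving $v = - \frac{3 e^{- \frac{u^{2}}{3}}}{2}$. The boundary term vanishes and
$$\int_{-\infty}^{\infty} u \sin(b u)\, e^{- \frac{u^{2}}{3}}\, du = \frac{3 b}{2} \int_{-\infty}^{\infty} \cos(b u)\, e^{- \frac{u^{2}}{3}}\, du,$$
so $I'(b) = - \frac{3 b}{2}\, I(b)$.

This is a separable first-order ODE; solving with the initial condition $I(0) = \int_{-\infty}^{\infty} 4 e^{- \frac{u^{2}}{3}}\,du = 4 \sqrt{3} \sqrt{\pi}$ gives
$$I(b) = 4 \sqrt{3} \sqrt{\pi} e^{- \frac{3 b^{2}}{4}}.$$

Setting $b = \frac{4}{5}$:
$$I = \frac{4 \sqrt{3} \sqrt{\pi}}{e^{\frac{12}{25}}}.$$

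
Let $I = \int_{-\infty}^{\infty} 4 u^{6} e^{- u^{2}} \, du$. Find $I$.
$\frac{15 \sqrt{\pi}}{2}$

Consider the simpler parametrised integral
$$J(a) = \int_{-\infty}^{\infty} 4 e^{- a u^{2}} \, du = \frac{4 \sqrt{\pi}}{\sqrt{a}}.$$

Differentiating under the integral sign brings down a factor of $(-u^2)$:
$$\frac{dJ}{da} = \int_{-\infty}^{\infty} - 4 u^{2} e^{- a u^{2}} \, du = - \frac{2 \sqrt{\pi}}{a^{\frac{3}{2}}}.$$

Repeating $3$ times in total — each differentiation brings down another $(-u^2)$ — gives
$$\frac{d^{3}J}{da^{3}} = \int_{-\infty}^{\infty} - 4 u^{6} e^{- a u^{2}} \, du = - \frac{15 \sqrt{\pi}}{2 a^{\frac{7}{2}}},$$
and the integrand here is $(-1)^{3}$ times the target integrand, so $I = (-1)^{3}\,\frac{d^{3}J}{da^{3}} = \frac{15 \sqrt{\pi}}{2 a^{\frac{7}{2}}}$.

Setting $a = 1$:
$$I = \frac{15 \sqrt{\pi}}{2}.$$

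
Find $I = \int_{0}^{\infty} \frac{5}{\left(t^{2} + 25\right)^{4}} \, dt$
$\frac{\pi}{100000}$

Recall the elementary integral
$$J(a) = \int_{0}^{\infty} \frac{5}{a^{2} + t^{2}} \, dt = \frac{5 \pi}{2 a}.$$

Differentiating under the integral sign with respect to $a$,
$$\frac{dJ}{da} = \int_{0}^{\infty} - \frac{10 a}{\left(a^{2} + t^{2}\right)^{2}} \, dt = - \frac{5 \pi}{2 a^{2}},$$
so $\int_{0}^{\infty} \frac{5}{\left(a^{2} + t^{2}\right)^{2}} \, dt = \frac{5 \pi}{4 a^{3}}$.

Repeating — each differentiation of $1/(t^2+a^2)^j$ produces $-2ja/(t^2+a^2)^{j+1}$ — and dividing through by $-2ja$ at each step yields, after $3$ differentiations in total,
$$\int_{0}^{\infty} \frac{5}{\left(a^{2} + t^{2}\right)^{4}} \, dt = \frac{25 \pi}{32 a^{7}}.$$

Setting $a = 5$:
$$I = \frac{\pi}{100000}.$$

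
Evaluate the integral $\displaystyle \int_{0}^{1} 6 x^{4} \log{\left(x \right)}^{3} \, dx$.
$- \frac{36}{625}$

Begin with the known integral
$$J(a) = \int_{0}^{1} 6 x^{a} \, dx = \frac{6}{a + 1}.$$

Differentiating under the integral sign brings down a factor of $\ln x$:
$$\frac{dJ}{da} = \int_{0}^{1} 6 x^{a} \log{\left(x \right)} \, dx = - \frac{6}{\left(a + 1\right)^{2}}.$$

Repeating $3$ times in total — each differentiation brings down another $\ln x$ — gives
$$\frac{d^{3}J}{da^{3}} = \int_{0}^{1} 6 x^{a} \log{\left(x \right)}^{3} \, dx = - \frac{36}{\left(a + 1\right)^{4}},$$
and the integrand here is exactly the target integrand, so $I = - \frac{36}{\left(a + 1\right)^{4}}$.

Setting $a = 4$:
$$I = - \frac{36}{625}.$$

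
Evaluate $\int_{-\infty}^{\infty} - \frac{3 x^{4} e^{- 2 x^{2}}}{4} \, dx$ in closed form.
$- \frac{9 \sqrt{2} \sqrt{\pi}}{128}$

Start from the elementary integral
$$J(a) = \int_{-\infty}^{\infty} - \frac{3 e^{- a x^{2}}}{4} \, dx = - \frac{3 \sqrt{\pi}}{4 \sqrt{a}}.$$

Differentiating under the integral sign brings down a factor of $(-x^2)$:
$$\frac{dJ}{da} = \int_{-\infty}^{\infty} \frac{3 x^{2} e^{- a x^{2}}}{4} \, dx = \frac{3 \sqrt{\pi}}{8 a^{\frac{3}{2}}}.$$

Repeating twice in total — each differentiation brings down another $(-x^2)$ — gives
$$\frac{d^{2}J}{da^{2}} = \int_{-\infty}^{\infty} - \frac{3 x^{4} e^{- a x^{2}}}{4} \, dx = - \frac{9 \sqrt{\pi}}{16 a^{\frac{5}{2}}},$$
and the integrand here is exactly the target integrand, so $I = - \frac{9 \sqrt{\pi}}{16 a^{\frac{5}{2}}}$.

Setting $a = 2$:
$$I = - \frac{9 \sqrt{2} \sqrt{\pi}}{128}.$$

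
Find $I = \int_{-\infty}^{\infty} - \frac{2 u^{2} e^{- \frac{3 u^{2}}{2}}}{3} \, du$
$- \frac{2 \sqrt{6} \sqrt{\pi}}{27}$

Start from the elementary integral
$$J(a) = \int_{-\infty}^{\infty} - \frac{2 e^{- a u^{2}}}{3} \, du = - \frac{2 \sqrt{\pi}}{3 \sqrt{a}}.$$

Differentiating under the integral sign brings down a factor of $(-u^2)$:
$$\frac{dJ}{da} = \int_{-\infty}^{\infty} \frac{2 u^{2} e^{- a u^{2}}}{3} \, du = \frac{\sqrt{\pi}}{3 a^{\frac{3}{2}}}.$$

The integral on the left is $-I$, so $I = - \frac{\sqrt{\pi}}{3 a^{\frac{3}{2}}}$.

Setting $a = \frac{3}{2}$:
$$I = - \frac{2 \sqrt{6} \sqrt{\pi}}{27}.$$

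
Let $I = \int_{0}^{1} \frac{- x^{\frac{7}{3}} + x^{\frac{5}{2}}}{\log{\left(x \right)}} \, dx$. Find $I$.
$\log{\left(\frac{21}{20} \right)}$

Replace the exponent $\frac{5}{2}$ by a parameter $a$: let $I(a) = \int_{0}^{1} \frac{- x^{\frac{7}{3}} + x^{a}}{\log{\left(x \right)}} \, dx$.

Since $\dfrac{\partial}{\partial a}\,x^{a} = x^{a} \ln x$, the $\ln x$ in the denominator cancels and
$$\frac{dI}{da} = \int_{0}^{1} x^{a} \, dx = \left[\frac{x^{a+1}}{a+1}\right]_0^1 = \frac{1}{a + 1}.$$

Integrating with respect to $a$ gives $I(a) = \log{\left(\frac{3 a}{10} + \frac{3}{10} \right)} + C$.

At $a = \frac{7}{3}$ the integrand is identically $0$, so $I(\frac{7}{3}) = 0$. The closed form gives $0$, hence $C = 0$.

Setting $a = \frac{5}{2}$:
$$I = \log{\left(\frac{21}{20} \right)}.$$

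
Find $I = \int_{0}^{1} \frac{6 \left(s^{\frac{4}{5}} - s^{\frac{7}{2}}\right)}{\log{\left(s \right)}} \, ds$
$\log{\left(\frac{64}{15625} \right)}$

Consider the one-parameter family: let $I(a) = \int_{0}^{1} \frac{6 \left(- s^{\frac{7}{2}} + s^{a}\right)}{\log{\left(s \right)}} \, ds$.

Since $\dfrac{\partial}{\partial a}\,s^{a} = s^{a} \ln s$, the $\ln s$ in the denominator cancels and
$$\frac{dI}{da} = \int_{0}^{1} 6 s^{a} \, ds = 6 \left[\frac{s^{a+1}}{a+1}\right]_0^1 = \frac{6}{a + 1}.$$

Integrating with respect to $a$ gives $I(a) = \log{\left(\frac{64 \left(a + 1\right)^{6}}{531441} \right)} + C$.

At $a = \frac{7}{2}$ the integrand is identically $0$, so $I(\frac{7}{2}) = 0$. The closed form gives $0$, hence $C = 0$.

Setting $a = \frac{4}{5}$:
$$I = \log{\left(\frac{64}{15625} \right)}.$$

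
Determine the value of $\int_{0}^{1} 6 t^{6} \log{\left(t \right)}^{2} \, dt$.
$\frac{12}{343}$

Start from the elementary integral
$$J(a) = \int_{0}^{1} 6 t^{a} \, dt = \frac{6}{a + 1}.$$

Differentiating under the integral sign brings down a factor of $\ln t$:
$$\frac{dJ}{da} = \int_{0}^{1} 6 t^{a} \log{\left(t \right)} \, dt = - \frac{6}{\left(a + 1\right)^{2}}.$$

Repeating twice in total — each differentiation brings down another $\ln t$ — gives
$$\frac{d^{2}J}{da^{2}} = \int_{0}^{1} 6 t^{a} \log{\left(t \right)}^{2} \, dt = \frac{12}{\left(a + 1\right)^{3}},$$
and the integrand here is exactly the target integrand, so $I = \frac{12}{\left(a + 1\right)^{3}}$.

Setting $a = 6$:
$$I = \frac{12}{343}.$$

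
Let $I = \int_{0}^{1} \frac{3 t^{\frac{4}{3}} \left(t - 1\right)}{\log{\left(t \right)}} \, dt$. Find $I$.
$- \log{\left(\frac{343}{1000} \right)}$

Replace the exponent $\frac{4}{3}$ by a parameter $a$: let $I(a) = \int_{0}^{1} \frac{3 \left(t^{\frac{7}{3}} - t^{a}\right)}{\log{\left(t \right)}} \, dt$.

Since $\dfrac{\partial}{\partial a}\,t^{a} = t^{a} \ln t$, the $\ln t$ in the denominator cancels and
$$\frac{dI}{da} = \int_{0}^{1} -3 t^{a} \, dt = -3 \left[\frac{t^{a+1}}{a+1}\right]_0^1 = - \frac{3}{a + 1}.$$

Integrating with respect to $a$ gives $I(a) = - \log{\left(\frac{27 \left(a + 1\right)^{3}}{1000} \right)} + C$.

At $a = \frac{7}{3}$ the integrand is identically $0$, so $I(\frac{7}{3}) = 0$. The closed form gives $0$, hence $C = 0$.

Setting $a = \frac{4}{3}$:
$$I = - \log{\left(\frac{343}{1000} \right)}.$$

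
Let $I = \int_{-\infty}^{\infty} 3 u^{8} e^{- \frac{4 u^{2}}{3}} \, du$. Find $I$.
$\frac{25515 \sqrt{3} \sqrt{\pi}}{8192}$

Consider the simpler parametrised integral
$$J(a) = \int_{-\infty}^{\infty} 3 e^{- a u^{2}} \, du = \frac{3 \sqrt{\pi}}{\sqrt{a}}.$$

Differentiating under the integral sign brings down a factor of $(-u^2)$:
$$\frac{dJ}{da} = \int_{-\infty}^{\infty} - 3 u^{2} e^{- a u^{2}} \, du = - \frac{3 \sqrt{\pi}}{2 a^{\frac{3}{2}}}.$$

Repeating $4$ times in total — each differentiation brings down another $(-u^2)$ — gives
$$\frac{d^{4}J}{da^{4}} = \int_{-\infty}^{\infty} 3 u^{8} e^{- a u^{2}} \, du = \frac{315 \sqrt{\pi}}{16 a^{\frac{9}{2}}},$$
and the integrand here is exactly the target integrand, so $I = \frac{315 \sqrt{\pi}}{16 a^{\frac{9}{2}}}$.

Setting $a = \frac{4}{3}$:
$$I = \frac{25515 \sqrt{3} \sqrt{\pi}}{8192}.$$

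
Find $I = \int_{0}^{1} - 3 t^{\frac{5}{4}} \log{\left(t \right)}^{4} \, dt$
$- \frac{8192}{6561}$

Consider the simpler parametrised integral
$$J(a) = \int_{0}^{1} - 3 t^{a} \, dt = - \frac{3}{a + 1}.$$

Differentiating under the integral sign brings down a factor of $\ln t$:
$$\frac{dJ}{da} = \int_{0}^{1} - 3 t^{a} \log{\left(t \right)} \, dt = \frac{3}{\left(a + 1\right)^{2}}.$$

Repeating $4$ times in total — each differentiation brings down another $\ln t$ — gives
$$\frac{d^{4}J}{da^{4}} = \int_{0}^{1} - 3 t^{a} \log{\left(t \right)}^{4} \, dt = - \frac{72}{\left(a + 1\right)^{5}},$$
and the integrand here is exactly the target integrand, so $I = - \frac{72}{\left(a + 1\right)^{5}}$.

Setting $a = \frac{5}{4}$:
$$I = - \frac{8192}{6561}.$$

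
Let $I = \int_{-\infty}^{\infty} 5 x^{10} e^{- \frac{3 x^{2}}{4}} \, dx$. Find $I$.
$\frac{11200 \sqrt{3} \sqrt{\pi}}{27}$

Consider the simpler parametrised integral
$$J(a) = \int_{-\infty}^{\infty} 5 e^{- a x^{2}} \, dx = \frac{5 \sqrt{\pi}}{\sqrt{a}}.$$

Differentiating under the integral sign brings down a factor of $(-x^2)$:
$$\frac{dJ}{da} = \int_{-\infty}^{\infty} - 5 x^{2} e^{- a x^{2}} \, dx = - \frac{5 \sqrt{\pi}}{2 a^{\frac{3}{2}}}.$$

Repeating $5$ times in total — each differentiation brings down another $(-x^2)$ — gives
$$\frac{d^{5}J}{da^{5}} = \int_{-\infty}^{\infty} - 5 x^{10} e^{- a x^{2}} \, dx = - \frac{4725 \sqrt{\pi}}{32 a^{\frac{11}{2}}},$$
and the integrand here is $(-1)^{5}$ times the target integrand, so $I = (-1)^{5}\,\frac{d^{5}J}{da^{5}} = \frac{4725 \sqrt{\pi}}{32 a^{\frac{11}{2}}}$.

Setting $a = \frac{3}{4}$:
$$I = \frac{11200 \sqrt{3} \sqrt{\pi}}{27}.$$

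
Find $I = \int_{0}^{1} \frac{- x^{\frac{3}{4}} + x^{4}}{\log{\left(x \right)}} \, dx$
$\log{\left(\frac{20}{7} \right)}$

Introduce a parameter $a$ in the exponent: let $I(a) = \int_{0}^{1} \frac{- x^{\frac{3}{4}} + x^{a}}{\log{\left(x \right)}} \, dx$.

Since $\dfrac{\partial}{\partial a}\,x^{a} = x^{a} \ln x$, the $\ln x$ in the denominator cancels and
$$\frac{dI}{da} = \int_{0}^{1} x^{a} \, dx = \left[\frac{x^{a+1}}{a+1}\right]_0^1 = \frac{1}{a + 1}.$$

Integrating with respect to $a$ gives $I(a) = \log{\left(\frac{4 a}{7} + \frac{4}{7} \right)} + C$.

At $a = \frac{3}{4}$ the integrand is identically $0$, so $I(\frac{3}{4}) = 0$. The closed form gives $0$, hence $C = 0$.

Setting $a = 4$:
$$I = \log{\left(\frac{20}{7} \right)}.$$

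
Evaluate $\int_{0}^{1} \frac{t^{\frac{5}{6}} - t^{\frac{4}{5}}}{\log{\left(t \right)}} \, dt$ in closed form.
$\log{\left(\frac{55}{54} \right)}$

Consider the one-parameter family: let $I(a) = \int_{0}^{1} \frac{- t^{\frac{4}{5}} + t^{a}}{\log{\left(t \right)}} \, dt$.

Since $\dfrac{\partial}{\partial a}\,t^{a} = t^{a} \ln t$, the $\ln t$ in the denominator cancels and
$$\frac{dI}{da} = \int_{0}^{1} t^{a} \, dt = \left[\frac{t^{a+1}}{a+1}\right]_0^1 = \frac{1}{a + 1}.$$

Integrating with respect to $a$ gives $I(a) = \log{\left(\frac{5 a}{9} + \frac{5}{9} \right)} + C$.

At $a = \frac{4}{5}$ the integrand is identically $0$, so $I(\frac{4}{5}) = 0$. The closed form gives $0$, hence $C = 0$.

Setting $a = \frac{5}{6}$:
$$I = \log{\left(\frac{55}{54} \right)}.$$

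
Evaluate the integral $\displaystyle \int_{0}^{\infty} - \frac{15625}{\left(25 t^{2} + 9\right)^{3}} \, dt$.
$- \frac{3125 \pi}{1296}$

Recall the elementary integral
$$J(a) = \int_{0}^{\infty} - \frac{1}{a^{2} + t^{2}} \, dt = - \frac{\pi}{2 a}.$$

Differentiating under the integral sign with respect to $a$,
$$\frac{dJ}{da} = \int_{0}^{\infty} \frac{2 a}{\left(a^{2} + t^{2}\right)^{2}} \, dt = \frac{\pi}{2 a^{2}},$$
so $\int_{0}^{\infty} - \frac{1}{\left(a^{2} + t^{2}\right)^{2}} \, dt = - \frac{\pi}{4 a^{3}}$.

Repeating — each differentiation of $1/(t^2+a^2)^j$ produces $-2ja/(t^2+a^2)^{j+1}$ — and dividing through by $-2ja$ at each step yields, after $2$ differentiations in total,
$$\int_{0}^{\infty} - \frac{1}{\left(a^{2} + t^{2}\right)^{3}} \, dt = - \frac{3 \pi}{16 a^{5}}.$$

Setting $a = \frac{3}{5}$:
$$I = - \frac{3125 \pi}{1296}.$$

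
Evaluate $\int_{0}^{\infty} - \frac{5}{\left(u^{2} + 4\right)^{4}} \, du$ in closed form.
$- \frac{25 \pi}{4096}$

Start from the standard arctangent integral
$$J(a) = \int_{0}^{\infty} - \frac{5}{a^{2} + u^{2}} \, du = - \frac{5 \pi}{2 a}.$$

Differentiating under the integral sign with respect to $a$,
$$\frac{dJ}{da} = \int_{0}^{\infty} \frac{10 a}{\left(a^{2} + u^{2}\right)^{2}} \, du = \frac{5 \pi}{2 a^{2}},$$
so $\int_{0}^{\infty} - \frac{5}{\left(a^{2} + u^{2}\right)^{2}} \, du = - \frac{5 \pi}{4 a^{3}}$.

Repeating — each differentiation of $1/(u^2+a^2)^j$ produces $-2ja/(u^2+a^2)^{j+1}$ — and dividing through by $-2ja$ at each step yields, after $3$ differentiations in total,
$$\int_{0}^{\infty} - \frac{5}{\left(a^{2} + u^{2}\right)^{4}} \, du = - \frac{25 \pi}{32 a^{7}}.$$

Setting $a = 2$:
$$I = - \frac{25 \pi}{4096}.$$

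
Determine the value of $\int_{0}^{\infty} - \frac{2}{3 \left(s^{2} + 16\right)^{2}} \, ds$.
$- \frac{\pi}{384}$

Begin with the known result
$$J(a) = \int_{0}^{\infty} - \frac{2}{3 \left(a^{2} + s^{2}\right)} \, ds = - \frac{\pi}{3 a}.$$

Differentiating under the integral sign with respect to $a$,
$$\frac{dJ}{da} = \int_{0}^{\infty} \frac{4 a}{3 \left(a^{2} + s^{2}\right)^{2}} \, ds = \frac{\pi}{3 a^{2}},$$
so $\int_{0}^{\infty} - \frac{2}{3 \left(a^{2} + s^{2}\right)^{2}} \, ds = - \frac{\pi}{6 a^{3}}$.

Setting $a = 4$:
$$I = - \frac{\pi}{384}.$$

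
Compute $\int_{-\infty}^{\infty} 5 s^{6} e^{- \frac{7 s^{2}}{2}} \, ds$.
$\frac{75 \sqrt{14} \sqrt{\pi}}{2401}$

Consider the simpler parametrised integral
$$J(a) = \int_{-\infty}^{\infty} 5 e^{- a s^{2}} \, ds = \frac{5 \sqrt{\pi}}{\sqrt{a}}.$$

Differentiating under the integral sign brings down a factor of $(-s^2)$:
$$\frac{dJ}{da} = \int_{-\infty}^{\infty} - 5 s^{2} e^{- a s^{2}} \, ds = - \frac{5 \sqrt{\pi}}{2 a^{\frac{3}{2}}}.$$

Repeating $3$ times in total — each differentiation brings down another $(-s^2)$ — gives
$$\frac{d^{3}J}{da^{3}} = \int_{-\infty}^{\infty} - 5 s^{6} e^{- a s^{2}} \, ds = - \frac{75 \sqrt{\pi}}{8 a^{\frac{7}{2}}},$$
and the integrand here is $(-1)^{3}$ times the target integrand, so $I = (-1)^{3}\,\frac{d^{3}J}{da^{3}} = \frac{75 \sqrt{\pi}}{8 a^{\frac{7}{2}}}$.

Setting $a = \frac{7}{2}$:
$$I = \frac{75 \sqrt{14} \sqrt{\pi}}{2401}.$$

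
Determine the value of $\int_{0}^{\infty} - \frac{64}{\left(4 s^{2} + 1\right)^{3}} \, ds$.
$- 6 \pi$

Begin with the known result
$$J(a) = \int_{0}^{\infty} - \frac{1}{a^{2} + s^{2}} \, ds = - \frac{\pi}{2 a}.$$

Differentiating under the integral sign with respect to $a$,
$$\frac{dJ}{da} = \int_{0}^{\infty} \frac{2 a}{\left(a^{2} + s^{2}\right)^{2}} \, ds = \frac{\pi}{2 a^{2}},$$
so $\int_{0}^{\infty} - \frac{1}{\left(a^{2} + s^{2}\right)^{2}} \, ds = - \frac{\pi}{4 a^{3}}$.

Repeating — each differentiation of $1/(s^2+a^2)^j$ produces $-2ja/(s^2+a^2)^{j+1}$ — and dividing through by $-2ja$ at each step yields, after $2$ differentiations in total,
$$\int_{0}^{\infty} - \frac{1}{\left(a^{2} + s^{2}\right)^{3}} \, ds = - \frac{3 \pi}{16 a^{5}}.$$

Setting $a = \frac{1}{2}$:
$$I = - 6 \pi.$$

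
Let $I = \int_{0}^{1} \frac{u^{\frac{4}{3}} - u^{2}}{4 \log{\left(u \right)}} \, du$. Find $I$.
$- \frac{\log{\left(3 \right)}}{2} + \frac{\log{\left(7 \right)}}{4}$

Consider the one-parameter family: let $I(a) = \int_{0}^{1} \frac{- u^{2} + u^{a}}{4 \log{\left(u \right)}} \, du$.

Since $\dfrac{\partial}{\partial a}\,u^{a} = u^{a} \ln u$, the $\ln u$ in the denominator cancels and
$$\frac{dI}{da} = \int_{0}^{1} \frac{1}{4} u^{a} \, du = \frac{1}{4} \left[\frac{u^{a+1}}{a+1}\right]_0^1 = \frac{1}{4 \left(a + 1\right)}.$$

Integrating with respect to $a$ gives $I(a) = \frac{\log{\left(a + 1 \right)}}{4} - \frac{\log{\left(3 \right)}}{4} + C$.

At $a = 2$ the integrand is identically $0$, so $I(2) = 0$. The closed form gives $0$, hence $C = 0$.

Setting $a = \frac{4}{3}$:
$$I = - \frac{\log{\left(3 \right)}}{2} + \frac{\log{\left(7 \right)}}{4}.$$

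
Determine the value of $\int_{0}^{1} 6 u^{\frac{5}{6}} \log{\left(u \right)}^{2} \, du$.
$\frac{2592}{1331}$

Consider the simpler parametrised integral
$$J(a) = \int_{0}^{1} 6 u^{a} \, du = \frac{6}{a + 1}.$$

Differentiating under the integral sign brings down a factor of $\ln u$:
$$\frac{dJ}{da} = \int_{0}^{1} 6 u^{a} \log{\left(u \right)} \, du = - \frac{6}{\left(a + 1\right)^{2}}.$$

Repeating twice in total — each differentiation brings down another $\ln u$ — gives
$$\frac{d^{2}J}{da^{2}} = \int_{0}^{1} 6 u^{a} \log{\left(u \right)}^{2} \, du = \frac{12}{\left(a + 1\right)^{3}},$$
and the integrand here is exactly the target integrand, so $I = \frac{12}{\left(a + 1\right)^{3}}$.

Setting $a = \frac{5}{6}$:
$$I = \frac{2592}{1331}.$$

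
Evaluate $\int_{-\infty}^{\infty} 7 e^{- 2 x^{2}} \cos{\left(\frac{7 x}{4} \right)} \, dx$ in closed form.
$\frac{7 \sqrt{2} \sqrt{\pi}}{2 e^{\frac{49}{128}}}$

Treat the cosine frequency as a parameter and define $I(b) = \int_{-\infty}^{\infty} 7 e^{- 2 x^{2}} \cos{\left(b x \right)} \, dx$.

Differentiating under the integral sign,
$$I'(b) = \int_{-\infty}^{\infty} - 7 x e^{- 2 x^{2}} \sin{\left(b x \right)} \, dx.$$

Integrate $\int_{-\infty}^{\infty} x \sin(b x)\, e^{- 2 x^{2}}\, dx$ by parts with $u = \sin(b x)$ and $dv = x\, e^{- 2 x^{2}}\, dx$, giving $v = - \frac{e^{- 2 x^{2}}}{4}$. The boundary term vanishes and
$$\int_{-\infty}^{\infty} x \sin(b x)\, e^{- 2 x^{2}}\, dx = \frac{b}{4} \int_{-\infty}^{\infty} \cos(b x)\, e^{- 2 x^{2}}\, dx,$$
so $I'(b) = - \frac{b}{4}\, I(b)$.

This is a separable first-order ODE; solving with the initial condition $I(0) = \int_{-\infty}^{\infty} 7 e^{- 2 x^{2}}\,dx = \frac{7 \sqrt{2} \sqrt{\pi}}{2}$ gives
$$I(b) = \frac{7 \sqrt{2} \sqrt{\pi} e^{- \frac{b^{2}}{8}}}{2}.$$

Setting $b = \frac{7}{4}$:
$$I = \frac{7 \sqrt{2} \sqrt{\pi}}{2 e^{\frac{49}{128}}}.$$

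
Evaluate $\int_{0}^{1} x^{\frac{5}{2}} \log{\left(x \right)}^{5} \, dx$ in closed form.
$- \frac{7680}{117649}$

Begin with the known integral
$$J(a) = \int_{0}^{1} x^{a} \, dx = \frac{1}{a + 1}.$$

Differentiating under the integral sign brings down a factor of $\ln x$:
$$\frac{dJ}{da} = \int_{0}^{1} x^{a} \log{\left(x \right)} \, dx = - \frac{1}{\left(a + 1\right)^{2}}.$$

Repeating $5$ times in total — each differentiation brings down another $\ln x$ — gives
$$\frac{d^{5}J}{da^{5}} = \int_{0}^{1} x^{a} \log{\left(x \right)}^{5} \, dx = - \frac{120}{\left(a + 1\right)^{6}},$$
and the integrand here is exactly the target integrand, so $I = - \frac{120}{\left(a + 1\right)^{6}}$.

Setting $a = \frac{5}{2}$:
$$I = - \frac{7680}{117649}.$$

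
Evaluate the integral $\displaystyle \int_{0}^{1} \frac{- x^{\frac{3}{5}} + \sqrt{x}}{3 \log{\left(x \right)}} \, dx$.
$- \frac{4 \log{\left(2 \right)}}{3} + \frac{\log{\left(15 \right)}}{3}$

Replace the exponent $\frac{3}{5}$ by a parameter $a$: let $I(a) = \int_{0}^{1} \frac{\sqrt{x} - x^{a}}{3 \log{\left(x \right)}} \, dx$.

Since $\dfrac{\partial}{\partial a}\,x^{a} = x^{a} \ln x$, the $\ln x$ in the denominator cancels and
$$\frac{dI}{da} = \int_{0}^{1} - \frac{1}{3} x^{a} \, dx = - \frac{1}{3} \left[\frac{x^{a+1}}{a+1}\right]_0^1 = - \frac{1}{3 a + 3}.$$

Integrating with respect to $a$ gives $I(a) = - \frac{\log{\left(a + 1 \right)}}{3} - \frac{\log{\left(2 \right)}}{3} + \frac{\log{\left(3 \right)}}{3} + C$.

At $a = \frac{1}{2}$ the integrand is identically $0$, so $I(\frac{1}{2}) = 0$. The closed form gives $0$, hence $C = 0$.

Setting $a = \frac{3}{5}$:
$$I = - \frac{4 \log{\left(2 \right)}}{3} + \frac{\log{\left(15 \right)}}{3}.$$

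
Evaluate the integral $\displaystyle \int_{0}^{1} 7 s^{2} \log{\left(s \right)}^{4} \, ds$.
$\frac{56}{81}$

Consider the simpler parametrised integral
$$J(a) = \int_{0}^{1} 7 s^{a} \, ds = \frac{7}{a + 1}.$$

Differentiating under the integral sign brings down a factor of $\ln s$:
$$\frac{dJ}{da} = \int_{0}^{1} 7 s^{a} \log{\left(s \right)} \, ds = - \frac{7}{\left(a + 1\right)^{2}}.$$

Repeating $4$ times in total — each differentiation brings down another $\ln s$ — gives
$$\frac{d^{4}J}{da^{4}} = \int_{0}^{1} 7 s^{a} \log{\left(s \right)}^{4} \, ds = \frac{168}{\left(a + 1\right)^{5}},$$
and the integrand here is exactly the target integrand, so $I = \frac{168}{\left(a + 1\right)^{5}}$.

Setting $a = 2$:
$$I = \frac{56}{81}.$$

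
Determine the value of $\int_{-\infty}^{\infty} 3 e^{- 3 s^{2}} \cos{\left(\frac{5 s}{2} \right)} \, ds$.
$\frac{\sqrt{3} \sqrt{\pi}}{e^{\frac{25}{48}}}$

Let $b$ denote the cosine frequency and define $I(b) = \int_{-\infty}^{\infty} 3 e^{- 3 s^{2}} \cos{\left(b s \right)} \, ds$.

Differentiating under the integral sign,
$$I'(b) = \int_{-\infty}^{\infty} - 3 s e^{- 3 s^{2}} \sin{\left(b s \right)} \, ds.$$

Integrate $\int_{-\infty}^{\infty} s \sin(b s)\, e^{- 3 s^{2}}\, ds$ by parts with $u = \sin(b s)$ and $dv = s\, e^{- 3 s^{2}}\, ds$, giving $v = - \frac{e^{- 3 s^{2}}}{6}$. The boundary term vanishes and
$$\int_{-\infty}^{\infty} s \sin(b s)\, e^{- 3 s^{2}}\, ds = \frac{b}{6} \int_{-\infty}^{\infty} \cos(b s)\, e^{- 3 s^{2}}\, ds,$$
so $I'(b) = - \frac{b}{6}\, I(b)$.

This is a separable first-order ODE; solving with the initial condition $I(0) = \int_{-\infty}^{\infty} 3 e^{- 3 s^{2}}\,ds = \sqrt{3} \sqrt{\pi}$ gives
$$I(b) = \sqrt{3} \sqrt{\pi} e^{- \frac{b^{2}}{12}}.$$

Setting $b = \frac{5}{2}$:
$$I = \frac{\sqrt{3} \sqrt{\pi}}{e^{\frac{25}{48}}}.$$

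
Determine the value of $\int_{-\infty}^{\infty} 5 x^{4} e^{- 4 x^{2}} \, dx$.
$\frac{15 \sqrt{\pi}}{128}$

Consider the simpler parametrised integral
$$J(a) = \int_{-\infty}^{\infty} 5 e^{- a x^{2}} \, dx = \frac{5 \sqrt{\pi}}{\sqrt{a}}.$$

Differentiating under the integral sign brings down a factor of $(-x^2)$:
$$\frac{dJ}{da} = \int_{-\infty}^{\infty} - 5 x^{2} e^{- a x^{2}} \, dx = - \frac{5 \sqrt{\pi}}{2 a^{\frac{3}{2}}}.$$

Repeating twice in total — each differentiation brings down another $(-x^2)$ — gives
$$\frac{d^{2}J}{da^{2}} = \int_{-\infty}^{\infty} 5 x^{4} e^{- a x^{2}} \, dx = \frac{15 \sqrt{\pi}}{4 a^{\frac{5}{2}}},$$
and the integrand here is exactly the target integrand, so $I = \frac{15 \sqrt{\pi}}{4 a^{\frac{5}{2}}}$.

Setting $a = 4$:
$$I = \frac{15 \sqrt{\pi}}{128}.$$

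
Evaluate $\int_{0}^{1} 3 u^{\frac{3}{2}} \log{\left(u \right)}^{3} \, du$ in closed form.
$- \frac{288}{625}$

Begin with the known integral
$$J(a) = \int_{0}^{1} 3 u^{a} \, du = \frac{3}{a + 1}.$$

Differentiating under the integral sign brings down a factor of $\ln u$:
$$\frac{dJ}{da} = \int_{0}^{1} 3 u^{a} \log{\left(u \right)} \, du = - \frac{3}{\left(a + 1\right)^{2}}.$$

Repeating $3$ times in total — each differentiation brings down another $\ln u$ — gives
$$\frac{d^{3}J}{da^{3}} = \int_{0}^{1} 3 u^{a} \log{\left(u \right)}^{3} \, du = - \frac{18}{\left(a + 1\right)^{4}},$$
and the integrand here is exactly the target integrand, so $I = - \frac{18}{\left(a + 1\right)^{4}}$.

Setting $a = \frac{3}{2}$:
$$I = - \frac{288}{625}.$$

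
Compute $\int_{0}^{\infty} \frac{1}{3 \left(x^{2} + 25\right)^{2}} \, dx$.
$\frac{\pi}{1500}$

Start from the standard arctangent integral
$$J(a) = \int_{0}^{\infty} \frac{1}{3 \left(a^{2} + x^{2}\right)} \, dx = \frac{\pi}{6 a}.$$

Differentiating under the integral sign with respect to $a$,
$$\frac{dJ}{da} = \int_{0}^{\infty} - \frac{2 a}{3 \left(a^{2} + x^{2}\right)^{2}} \, dx = - \frac{\pi}{6 a^{2}},$$
so $\int_{0}^{\infty} \frac{1}{3 \left(a^{2} + x^{2}\right)^{2}} \, dx = \frac{\pi}{12 a^{3}}$.

Setting $a = 5$:
$$I = \frac{\pi}{1500}.$$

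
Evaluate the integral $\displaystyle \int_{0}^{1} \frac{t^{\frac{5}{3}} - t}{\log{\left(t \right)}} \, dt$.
$\log{\left(\frac{4}{3} \right)}$

Introduce a parameter $a$ in the exponent: let $I(a) = \int_{0}^{1} \frac{- t + t^{a}}{\log{\left(t \right)}} \, dt$.

Since $\dfrac{\partial}{\partial a}\,t^{a} = t^{a} \ln t$, the $\ln t$ in the denominator cancels and
$$\frac{dI}{da} = \int_{0}^{1} t^{a} \, dt = \left[\frac{t^{a+1}}{a+1}\right]_0^1 = \frac{1}{a + 1}.$$

Integrating with respect to $a$ gives $I(a) = \log{\left(\frac{a}{2} + \frac{1}{2} \right)} + C$.

At $a = 1$ the integrand is identically $0$, so $I(1) = 0$. The closed form gives $0$, hence $C = 0$.

Setting $a = \frac{5}{3}$:
$$I = \log{\left(\frac{4}{3} \right)}.$$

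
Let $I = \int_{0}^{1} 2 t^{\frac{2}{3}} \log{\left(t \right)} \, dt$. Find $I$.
$- \frac{18}{25}$

Begin with the known integral
$$J(a) = \int_{0}^{1} 2 t^{a} \, dt = \frac{2}{a + 1}.$$

Differentiating under the integral sign brings down a factor of $\ln t$:
$$\frac{dJ}{da} = \int_{0}^{1} 2 t^{a} \log{\left(t \right)} \, dt = - \frac{2}{\left(a + 1\right)^{2}}.$$

The integral on the left is $I$, so $I = - \frac{2}{\left(a + 1\right)^{2}}$.

Setting $a = \frac{2}{3}$:
$$I = - \frac{18}{25}.$$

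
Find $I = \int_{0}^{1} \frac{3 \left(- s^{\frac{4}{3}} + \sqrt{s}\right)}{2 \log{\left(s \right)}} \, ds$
$- \frac{3 \log{\left(14 \right)}}{2} + 3 \log{\left(3 \right)}$

Introduce a parameter $a$ in the exponent: let $I(a) = \int_{0}^{1} \frac{3 \left(\sqrt{s} - s^{a}\right)}{2 \log{\left(s \right)}} \, ds$.

Since $\dfrac{\partial}{\partial a}\,s^{a} = s^{a} \ln s$, the $\ln s$ in the denominator cancels and
$$\frac{dI}{da} = \int_{0}^{1} - \frac{3}{2} s^{a} \, ds = - \frac{3}{2} \left[\frac{s^{a+1}}{a+1}\right]_0^1 = - \frac{3}{2 a + 2}.$$

Integrating with respect to $a$ gives $I(a) = - \log{\left(\frac{2 \sqrt{6} \left(a + 1\right)^{\frac{3}{2}}}{9} \right)} + C$.

At $a = \frac{1}{2}$ the integrand is identically $0$, so $I(\frac{1}{2}) = 0$. The closed form gives $0$, hence $C = 0$.

Setting $a = \frac{4}{3}$:
$$I = - \frac{3 \log{\left(14 \right)}}{2} + 3 \log{\left(3 \right)}.$$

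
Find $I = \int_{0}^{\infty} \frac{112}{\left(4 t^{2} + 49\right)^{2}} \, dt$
$\frac{2 \pi}{49}$

Begin with the known result
$$J(a) = \int_{0}^{\infty} \frac{7}{a^{2} + t^{2}} \, dt = \frac{7 \pi}{2 a}.$$

Differentiating under the integral sign with respect to $a$,
$$\frac{dJ}{da} = \int_{0}^{\infty} - \frac{14 a}{\left(a^{2} + t^{2}\right)^{2}} \, dt = - \frac{7 \pi}{2 a^{2}},$$
so $\int_{0}^{\infty} \frac{7}{\left(a^{2} + t^{2}\right)^{2}} \, dt = \frac{7 \pi}{4 a^{3}}$.

Setting $a = \frac{7}{2}$:
$$I = \frac{2 \pi}{49}.$$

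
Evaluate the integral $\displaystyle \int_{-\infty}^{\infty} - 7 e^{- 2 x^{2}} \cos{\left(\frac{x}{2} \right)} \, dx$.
$- \frac{7 \sqrt{2} \sqrt{\pi}}{2 e^{\frac{1}{32}}}$

Let $b$ denote the cosine frequency and define $I(b) = \int_{-\infty}^{\infty} - 7 e^{- 2 x^{2}} \cos{\left(b x \right)} \, dx$.

Differentiating under the integral sign,
$$I'(b) = \int_{-\infty}^{\infty} 7 x e^{- 2 x^{2}} \sin{\left(b x \right)} \, dx.$$

Integrate $\int_{-\infty}^{\infty} x \sin(b x)\, e^{- 2 x^{2}}\, dx$ by parts with $u = \sin(b x)$ and $dv = x\, e^{- 2 x^{2}}\, dx$, giving $v = - \frac{e^{- 2 x^{2}}}{4}$. The boundary term vanishes and
$$\int_{-\infty}^{\infty} x \sin(b x)\, e^{- 2 x^{2}}\, dx = \frac{b}{4} \int_{-\infty}^{\infty} \cos(b x)\, e^{- 2 x^{2}}\, dx,$$
so $I'(b) = - \frac{b}{4}\, I(b)$.

This is a separable first-order ODE; solving with the initial condition $I(0) = \int_{-\infty}^{\infty} - 7 e^{- 2 x^{2}}\,dx = - \frac{7 \sqrt{2} \sqrt{\pi}}{2}$ gives
$$I(b) = - \frac{7 \sqrt{2} \sqrt{\pi} e^{- \frac{b^{2}}{8}}}{2}.$$

Setting $b = \frac{1}{2}$:
$$I = - \frac{7 \sqrt{2} \sqrt{\pi}}{2 e^{\frac{1}{32}}}.$$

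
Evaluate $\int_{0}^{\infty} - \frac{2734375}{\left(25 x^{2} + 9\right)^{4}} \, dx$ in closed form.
$- \frac{2734375 \pi}{69984}$

Recall the elementary integral
$$J(a) = \int_{0}^{\infty} - \frac{7}{a^{2} + x^{2}} \, dx = - \frac{7 \pi}{2 a}.$$

Differentiating under the integral sign with respect to $a$,
$$\frac{dJ}{da} = \int_{0}^{\infty} \frac{14 a}{\left(a^{2} + x^{2}\right)^{2}} \, dx = \frac{7 \pi}{2 a^{2}},$$
so $\int_{0}^{\infty} - \frac{7}{\left(a^{2} + x^{2}\right)^{2}} \, dx = - \frac{7 \pi}{4 a^{3}}$.

Repeating — each differentiation of $1/(x^2+a^2)^j$ produces $-2ja/(x^2+a^2)^{j+1}$ — and dividing through by $-2ja$ at each step yields, after $3$ differentiations in total,
$$\int_{0}^{\infty} - \frac{7}{\left(a^{2} + x^{2}\right)^{4}} \, dx = - \frac{35 \pi}{32 a^{7}}.$$

Setting $a = \frac{3}{5}$:
$$I = - \frac{2734375 \pi}{69984}.$$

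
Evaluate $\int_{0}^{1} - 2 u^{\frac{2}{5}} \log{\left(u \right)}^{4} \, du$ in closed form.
$- \frac{150000}{16807}$

Begin with the known integral
$$J(a) = \int_{0}^{1} - 2 u^{a} \, du = - \frac{2}{a + 1}.$$

Differentiating under the integral sign brings down a factor of $\ln u$:
$$\frac{dJ}{da} = \int_{0}^{1} - 2 u^{a} \log{\left(u \right)} \, du = \frac{2}{\left(a + 1\right)^{2}}.$$

Repeating $4$ times in total — each differentiation brings down another $\ln u$ — gives
$$\frac{d^{4}J}{da^{4}} = \int_{0}^{1} - 2 u^{a} \log{\left(u \right)}^{4} \, du = - \frac{48}{\left(a + 1\right)^{5}},$$
and the integrand here is exactly the target integrand, so $I = - \frac{48}{\left(a + 1\right)^{5}}$.

Setting $a = \frac{2}{5}$:
$$I = - \frac{150000}{16807}.$$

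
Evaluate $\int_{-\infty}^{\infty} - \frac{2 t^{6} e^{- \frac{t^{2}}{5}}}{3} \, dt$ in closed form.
$- \frac{625 \sqrt{5} \sqrt{\pi}}{4}$

Start from the elementary integral
$$J(a) = \int_{-\infty}^{\infty} - \frac{2 e^{- a t^{2}}}{3} \, dt = - \frac{2 \sqrt{\pi}}{3 \sqrt{a}}.$$

Differentiating under the integral sign brings down a factor of $(-t^2)$:
$$\frac{dJ}{da} = \int_{-\infty}^{\infty} \frac{2 t^{2} e^{- a t^{2}}}{3} \, dt = \frac{\sqrt{\pi}}{3 a^{\frac{3}{2}}}.$$

Repeating $3$ times in total — each differentiation brings down another $(-t^2)$ — gives
$$\frac{d^{3}J}{da^{3}} = \int_{-\infty}^{\infty} \frac{2 t^{6} e^{- a t^{2}}}{3} \, dt = \frac{5 \sqrt{\pi}}{4 a^{\frac{7}{2}}},$$
and the integrand here is $(-1)^{3}$ times the target integrand, so $I = (-1)^{3}\,\frac{d^{3}J}{da^{3}} = - \frac{5 \sqrt{\pi}}{4 a^{\frac{7}{2}}}$.

Setting $a = \frac{1}{5}$:
$$I = - \frac{625 \sqrt{5} \sqrt{\pi}}{4}.$$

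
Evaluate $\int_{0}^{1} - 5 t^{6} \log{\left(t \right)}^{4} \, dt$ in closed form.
$- \frac{120}{16807}$

Consider the simpler parametrised integral
$$J(a) = \int_{0}^{1} - 5 t^{a} \, dt = - \frac{5}{a + 1}.$$

Differentiating under the integral sign brings down a factor of $\ln t$:
$$\frac{dJ}{da} = \int_{0}^{1} - 5 t^{a} \log{\left(t \right)} \, dt = \frac{5}{\left(a + 1\right)^{2}}.$$

Repeating $4$ times in total — each differentiation brings down another $\ln t$ — gives
$$\frac{d^{4}J}{da^{4}} = \int_{0}^{1} - 5 t^{a} \log{\left(t \right)}^{4} \, dt = - \frac{120}{\left(a + 1\right)^{5}},$$
and the integrand here is exactly the target integrand, so $I = - \frac{120}{\left(a + 1\right)^{5}}$.

Setting $a = 6$:
$$I = - \frac{120}{16807}.$$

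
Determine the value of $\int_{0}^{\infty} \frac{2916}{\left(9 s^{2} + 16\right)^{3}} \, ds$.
$\frac{729 \pi}{4096}$

Start from the standard arctangent integral
$$J(a) = \int_{0}^{\infty} \frac{4}{a^{2} + s^{2}} \, ds = \frac{2 \pi}{a}.$$

Differentiating under the integral sign with respect to $a$,
$$\frac{dJ}{da} = \int_{0}^{\infty} - \frac{8 a}{\left(a^{2} + s^{2}\right)^{2}} \, ds = - \frac{2 \pi}{a^{2}},$$
so $\int_{0}^{\infty} \frac{4}{\left(a^{2} + s^{2}\right)^{2}} \, ds = \frac{\pi}{a^{3}}$.

Repeating — each differentiation of $1/(s^2+a^2)^j$ produces $-2ja/(s^2+a^2)^{j+1}$ — and dividing through by $-2ja$ at each step yields, after $2$ differentiations in total,
$$\int_{0}^{\infty} \frac{4}{\left(a^{2} + s^{2}\right)^{3}} \, ds = \frac{3 \pi}{4 a^{5}}.$$

Setting $a = \frac{4}{3}$:
$$I = \frac{729 \pi}{4096}.$$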